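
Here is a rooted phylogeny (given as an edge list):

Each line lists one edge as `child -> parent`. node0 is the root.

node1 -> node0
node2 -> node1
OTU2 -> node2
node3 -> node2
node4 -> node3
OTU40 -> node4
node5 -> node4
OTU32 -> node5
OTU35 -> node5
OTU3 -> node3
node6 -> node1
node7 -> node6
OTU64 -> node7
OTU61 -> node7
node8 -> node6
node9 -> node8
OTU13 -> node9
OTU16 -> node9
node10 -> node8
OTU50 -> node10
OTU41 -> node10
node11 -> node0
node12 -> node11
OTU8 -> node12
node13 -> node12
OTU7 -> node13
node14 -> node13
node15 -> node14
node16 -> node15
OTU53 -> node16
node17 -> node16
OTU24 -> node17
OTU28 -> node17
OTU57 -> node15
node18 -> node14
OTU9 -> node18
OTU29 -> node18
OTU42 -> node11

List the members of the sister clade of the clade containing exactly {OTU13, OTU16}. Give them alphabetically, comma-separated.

OTU41, OTU50

The clade containing exactly {OTU13, OTU16} attaches to the tree at the node subtending ((OTU13,OTU16),(OTU50,OTU41)).
The other lineage descending from that same node — the sister group — is (OTU50,OTU41); its 2 tips in alphabetical order are the answer.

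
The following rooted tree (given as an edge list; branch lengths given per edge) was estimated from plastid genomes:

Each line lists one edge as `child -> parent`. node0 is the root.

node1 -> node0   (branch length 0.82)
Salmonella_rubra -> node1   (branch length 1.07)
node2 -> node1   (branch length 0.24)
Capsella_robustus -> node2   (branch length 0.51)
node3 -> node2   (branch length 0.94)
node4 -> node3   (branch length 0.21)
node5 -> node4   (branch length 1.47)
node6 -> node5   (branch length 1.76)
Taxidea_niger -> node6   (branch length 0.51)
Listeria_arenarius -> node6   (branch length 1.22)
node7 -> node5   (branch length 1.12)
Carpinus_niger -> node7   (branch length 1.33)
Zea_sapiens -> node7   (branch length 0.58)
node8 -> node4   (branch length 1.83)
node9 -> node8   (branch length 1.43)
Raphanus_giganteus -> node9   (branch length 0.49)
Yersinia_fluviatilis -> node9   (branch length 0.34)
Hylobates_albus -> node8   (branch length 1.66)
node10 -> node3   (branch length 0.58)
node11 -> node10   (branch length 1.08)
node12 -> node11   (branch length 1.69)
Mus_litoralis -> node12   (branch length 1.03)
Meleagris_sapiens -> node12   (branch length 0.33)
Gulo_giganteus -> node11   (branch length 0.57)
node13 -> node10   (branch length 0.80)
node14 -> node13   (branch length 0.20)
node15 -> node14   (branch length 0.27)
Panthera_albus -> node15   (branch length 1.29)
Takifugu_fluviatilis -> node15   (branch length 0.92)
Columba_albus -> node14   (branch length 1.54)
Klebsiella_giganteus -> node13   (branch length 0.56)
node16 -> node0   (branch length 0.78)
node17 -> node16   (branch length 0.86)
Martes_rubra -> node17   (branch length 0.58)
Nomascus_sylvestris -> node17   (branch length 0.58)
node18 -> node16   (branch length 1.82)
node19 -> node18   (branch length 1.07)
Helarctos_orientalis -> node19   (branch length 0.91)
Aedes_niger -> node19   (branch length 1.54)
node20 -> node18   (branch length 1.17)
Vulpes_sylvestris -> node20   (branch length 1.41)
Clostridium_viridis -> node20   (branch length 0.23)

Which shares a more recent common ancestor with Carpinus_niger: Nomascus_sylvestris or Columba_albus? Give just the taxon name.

Columba_albus

The MRCA of Carpinus_niger and Columba_albus subtends ((((Taxidea_niger,Listeria_arenarius),(Carpinus_niger,Zea_sapiens)),((Raphanus_giganteus,Yersinia_fluviatilis),Hylobates_albus)),(((Mus_litoralis,Meleagris_sapiens),Gulo_giganteus),(((Panthera_albus,Takifugu_fluviatilis),Columba_albus),Klebsiella_giganteus))) (14 taxa).
The MRCA of Carpinus_niger and Nomascus_sylvestris is the root, subtending the entire tree (22 taxa).
The first is nested inside the second, so Carpinus_niger shares a more recent common ancestor with Columba_albus.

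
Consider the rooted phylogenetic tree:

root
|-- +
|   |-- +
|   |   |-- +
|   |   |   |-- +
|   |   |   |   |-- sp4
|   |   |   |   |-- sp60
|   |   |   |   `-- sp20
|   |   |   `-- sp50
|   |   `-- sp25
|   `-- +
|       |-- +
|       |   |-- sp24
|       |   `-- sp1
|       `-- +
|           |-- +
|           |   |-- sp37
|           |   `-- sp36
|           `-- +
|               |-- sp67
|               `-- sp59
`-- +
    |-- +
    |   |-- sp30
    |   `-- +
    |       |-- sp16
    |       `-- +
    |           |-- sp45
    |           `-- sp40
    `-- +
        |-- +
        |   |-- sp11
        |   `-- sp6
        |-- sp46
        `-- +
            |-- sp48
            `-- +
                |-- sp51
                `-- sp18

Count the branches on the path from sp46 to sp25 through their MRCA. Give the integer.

The MRCA of sp46 and sp25 is the root of the tree.
From sp46 up to that node: 3 branches. From sp25 up to the same node: 3 branches. Total: 3 + 3 = 6.

6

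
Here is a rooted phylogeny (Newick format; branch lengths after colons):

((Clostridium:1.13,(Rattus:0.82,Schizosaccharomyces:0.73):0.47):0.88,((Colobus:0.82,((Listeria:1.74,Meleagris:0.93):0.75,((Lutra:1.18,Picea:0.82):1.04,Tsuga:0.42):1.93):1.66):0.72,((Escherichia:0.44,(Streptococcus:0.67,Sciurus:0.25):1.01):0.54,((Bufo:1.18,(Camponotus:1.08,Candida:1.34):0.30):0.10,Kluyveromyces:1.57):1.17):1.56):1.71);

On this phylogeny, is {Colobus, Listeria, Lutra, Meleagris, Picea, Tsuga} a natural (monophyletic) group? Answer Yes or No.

Yes

The most recent common ancestor of these taxa subtends (Colobus,((Listeria,Meleagris),((Lutra,Picea),Tsuga))).
That clade has exactly 6 tips — every listed taxon and nothing else — so the group is monophyletic.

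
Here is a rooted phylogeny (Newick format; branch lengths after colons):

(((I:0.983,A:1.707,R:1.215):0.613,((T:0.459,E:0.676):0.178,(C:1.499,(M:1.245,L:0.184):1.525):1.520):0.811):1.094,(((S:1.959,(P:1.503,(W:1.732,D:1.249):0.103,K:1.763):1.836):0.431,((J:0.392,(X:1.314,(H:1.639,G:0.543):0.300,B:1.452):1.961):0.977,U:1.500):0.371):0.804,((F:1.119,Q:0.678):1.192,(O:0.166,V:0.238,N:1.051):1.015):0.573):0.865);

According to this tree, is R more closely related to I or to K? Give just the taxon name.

I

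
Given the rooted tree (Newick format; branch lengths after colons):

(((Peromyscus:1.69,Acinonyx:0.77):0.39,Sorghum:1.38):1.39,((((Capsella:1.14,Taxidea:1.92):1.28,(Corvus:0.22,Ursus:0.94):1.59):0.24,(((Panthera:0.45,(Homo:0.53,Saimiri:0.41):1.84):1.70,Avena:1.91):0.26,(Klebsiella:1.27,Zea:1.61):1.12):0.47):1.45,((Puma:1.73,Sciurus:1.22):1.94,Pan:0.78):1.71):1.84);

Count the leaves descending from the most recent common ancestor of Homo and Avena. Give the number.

The MRCA of Homo and Avena is the node subtending ((Panthera,(Homo,Saimiri)),Avena).
That clade contains 4 terminal taxa: Avena, Homo, Panthera, Saimiri.

4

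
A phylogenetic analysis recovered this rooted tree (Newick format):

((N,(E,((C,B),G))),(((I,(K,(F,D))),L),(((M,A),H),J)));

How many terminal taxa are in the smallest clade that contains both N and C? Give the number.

The MRCA of N and C is the node subtending (N,(E,((C,B),G))).
That clade contains 5 terminal taxa: B, C, E, G, N.

5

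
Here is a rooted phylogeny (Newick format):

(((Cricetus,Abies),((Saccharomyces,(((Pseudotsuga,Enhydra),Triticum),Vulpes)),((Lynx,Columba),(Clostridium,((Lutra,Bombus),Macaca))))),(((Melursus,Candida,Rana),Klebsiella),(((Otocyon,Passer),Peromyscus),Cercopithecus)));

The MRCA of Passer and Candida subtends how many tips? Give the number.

8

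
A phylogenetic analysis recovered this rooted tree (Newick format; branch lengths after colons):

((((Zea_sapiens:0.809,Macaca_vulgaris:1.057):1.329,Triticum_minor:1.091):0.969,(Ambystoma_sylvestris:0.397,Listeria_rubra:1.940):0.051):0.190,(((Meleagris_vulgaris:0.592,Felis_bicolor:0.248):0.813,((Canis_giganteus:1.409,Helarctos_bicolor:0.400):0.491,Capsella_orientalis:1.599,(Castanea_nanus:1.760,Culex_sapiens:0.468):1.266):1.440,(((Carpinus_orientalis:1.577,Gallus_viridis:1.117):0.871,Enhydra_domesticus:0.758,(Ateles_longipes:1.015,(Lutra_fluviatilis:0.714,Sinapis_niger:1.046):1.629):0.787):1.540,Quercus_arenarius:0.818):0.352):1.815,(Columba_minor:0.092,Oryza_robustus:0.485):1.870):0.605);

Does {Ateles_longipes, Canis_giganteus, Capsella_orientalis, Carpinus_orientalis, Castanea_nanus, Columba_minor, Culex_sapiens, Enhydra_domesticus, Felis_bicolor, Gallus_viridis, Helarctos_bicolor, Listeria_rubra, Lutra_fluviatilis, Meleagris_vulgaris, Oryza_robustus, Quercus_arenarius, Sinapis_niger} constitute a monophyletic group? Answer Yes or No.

No

The MRCA of the listed taxa is the root, so the smallest clade containing them is the whole tree.
That clade also contains Ambystoma_sylvestris, Macaca_vulgaris, Triticum_minor, Zea_sapiens, which are not in the proposed group, so the group is not monophyletic.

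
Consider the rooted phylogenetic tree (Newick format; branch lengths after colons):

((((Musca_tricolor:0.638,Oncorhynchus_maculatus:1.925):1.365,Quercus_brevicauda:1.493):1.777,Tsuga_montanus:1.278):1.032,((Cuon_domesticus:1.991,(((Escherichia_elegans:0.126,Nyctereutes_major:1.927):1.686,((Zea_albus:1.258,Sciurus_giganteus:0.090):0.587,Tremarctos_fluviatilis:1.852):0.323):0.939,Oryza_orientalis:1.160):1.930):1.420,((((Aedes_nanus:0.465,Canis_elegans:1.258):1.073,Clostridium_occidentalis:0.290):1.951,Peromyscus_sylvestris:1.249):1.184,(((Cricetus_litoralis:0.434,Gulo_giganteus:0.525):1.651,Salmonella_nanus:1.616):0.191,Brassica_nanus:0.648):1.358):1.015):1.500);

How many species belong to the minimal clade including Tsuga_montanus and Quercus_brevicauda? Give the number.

The MRCA of Tsuga_montanus and Quercus_brevicauda is the node subtending (((Musca_tricolor,Oncorhynchus_maculatus),Quercus_brevicauda),Tsuga_montanus).
That clade contains 4 terminal taxa: Musca_tricolor, Oncorhynchus_maculatus, Quercus_brevicauda, Tsuga_montanus.

4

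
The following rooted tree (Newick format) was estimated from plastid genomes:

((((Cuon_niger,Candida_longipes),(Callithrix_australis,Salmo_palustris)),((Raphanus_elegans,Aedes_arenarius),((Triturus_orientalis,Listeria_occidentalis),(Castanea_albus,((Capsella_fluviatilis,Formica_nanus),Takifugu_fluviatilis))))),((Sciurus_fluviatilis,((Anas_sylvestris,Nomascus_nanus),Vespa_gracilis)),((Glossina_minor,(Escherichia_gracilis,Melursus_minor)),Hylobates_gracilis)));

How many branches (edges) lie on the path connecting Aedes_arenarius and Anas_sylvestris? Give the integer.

The MRCA of Aedes_arenarius and Anas_sylvestris is the root of the tree.
From Aedes_arenarius up to that node: 4 branches. From Anas_sylvestris up to the same node: 5 branches. Total: 4 + 5 = 9.

9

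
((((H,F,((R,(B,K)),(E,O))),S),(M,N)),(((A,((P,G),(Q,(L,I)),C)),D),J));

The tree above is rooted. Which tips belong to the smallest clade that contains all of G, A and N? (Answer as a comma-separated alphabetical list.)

Tracing G: it sits inside (P,G).
Tracing A: it sits inside (A,((P,G),(Q,(L,I)),C)).
Tracing N: it sits inside (M,N).
The smallest clade enclosing all 3 is the whole tree (their MRCA is the root), so the answer is all 19 tips in alphabetical order.

A, B, C, D, E, F, G, H, I, J, K, L, M, N, O, P, Q, R, S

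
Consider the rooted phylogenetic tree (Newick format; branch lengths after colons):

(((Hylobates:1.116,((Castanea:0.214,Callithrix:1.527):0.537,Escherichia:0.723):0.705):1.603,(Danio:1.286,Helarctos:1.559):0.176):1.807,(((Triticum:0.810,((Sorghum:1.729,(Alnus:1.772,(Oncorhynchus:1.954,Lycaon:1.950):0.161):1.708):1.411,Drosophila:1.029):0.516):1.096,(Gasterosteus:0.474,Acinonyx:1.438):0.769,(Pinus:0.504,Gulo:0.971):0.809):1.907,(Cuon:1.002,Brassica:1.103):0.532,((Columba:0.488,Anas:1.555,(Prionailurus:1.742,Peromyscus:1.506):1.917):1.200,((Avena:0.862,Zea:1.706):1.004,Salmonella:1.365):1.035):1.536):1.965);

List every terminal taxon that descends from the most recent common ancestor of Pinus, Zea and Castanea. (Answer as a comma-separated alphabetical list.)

Acinonyx, Alnus, Anas, Avena, Brassica, Callithrix, Castanea, Columba, Cuon, Danio, Drosophila, Escherichia, Gasterosteus, Gulo, Helarctos, Hylobates, Lycaon, Oncorhynchus, Peromyscus, Pinus, Prionailurus, Salmonella, Sorghum, Triticum, Zea

Tracing Pinus: it sits inside (Pinus,Gulo).
Tracing Zea: it sits inside (Avena,Zea).
Tracing Castanea: it sits inside (Castanea,Callithrix).
The smallest clade enclosing all 3 is the whole tree (their MRCA is the root), so the answer is all 25 tips in alphabetical order.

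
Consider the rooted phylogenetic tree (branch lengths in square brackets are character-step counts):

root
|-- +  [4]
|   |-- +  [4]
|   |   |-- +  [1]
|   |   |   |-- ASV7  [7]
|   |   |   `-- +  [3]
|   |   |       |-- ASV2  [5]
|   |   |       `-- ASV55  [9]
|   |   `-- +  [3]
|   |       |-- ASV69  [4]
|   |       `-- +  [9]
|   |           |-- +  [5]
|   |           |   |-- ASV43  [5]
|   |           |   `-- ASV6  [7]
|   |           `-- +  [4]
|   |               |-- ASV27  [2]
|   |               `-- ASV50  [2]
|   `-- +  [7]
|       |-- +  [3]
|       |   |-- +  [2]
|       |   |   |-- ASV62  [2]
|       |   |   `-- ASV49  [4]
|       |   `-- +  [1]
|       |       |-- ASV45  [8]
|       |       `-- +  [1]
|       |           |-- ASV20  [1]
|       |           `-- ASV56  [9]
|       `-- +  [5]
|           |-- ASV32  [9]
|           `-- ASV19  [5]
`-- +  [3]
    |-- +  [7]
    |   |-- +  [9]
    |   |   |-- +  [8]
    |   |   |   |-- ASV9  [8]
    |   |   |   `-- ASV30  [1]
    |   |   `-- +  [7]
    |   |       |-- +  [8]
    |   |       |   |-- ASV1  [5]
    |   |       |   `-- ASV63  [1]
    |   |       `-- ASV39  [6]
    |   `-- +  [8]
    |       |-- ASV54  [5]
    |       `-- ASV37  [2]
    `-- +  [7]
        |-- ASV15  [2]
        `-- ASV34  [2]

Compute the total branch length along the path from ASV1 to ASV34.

The path runs ASV1 → … → MRCA → … → ASV34; the MRCA is the node subtending ((((ASV9,ASV30),((ASV1,ASV63),ASV39)),(ASV54,ASV37)),(ASV15,ASV34)).
Branch lengths along that path: 5 + 8 + 7 + 9 + 7 + 7 + 2 = 45.

45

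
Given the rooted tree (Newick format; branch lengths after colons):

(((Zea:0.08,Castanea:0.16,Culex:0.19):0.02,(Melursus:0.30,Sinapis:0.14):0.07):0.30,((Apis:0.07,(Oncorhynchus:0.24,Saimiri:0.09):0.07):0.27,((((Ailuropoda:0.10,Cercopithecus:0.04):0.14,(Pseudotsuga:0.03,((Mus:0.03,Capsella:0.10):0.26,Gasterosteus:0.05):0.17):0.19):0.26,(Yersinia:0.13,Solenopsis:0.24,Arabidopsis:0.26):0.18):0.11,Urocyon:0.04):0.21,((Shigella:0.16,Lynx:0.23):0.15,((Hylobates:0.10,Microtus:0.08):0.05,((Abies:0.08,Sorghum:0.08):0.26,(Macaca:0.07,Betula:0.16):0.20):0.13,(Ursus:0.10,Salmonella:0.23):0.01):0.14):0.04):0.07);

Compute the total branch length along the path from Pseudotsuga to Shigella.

1.15

The path runs Pseudotsuga → … → MRCA → … → Shigella; the MRCA is the node subtending ((Apis,(Oncorhynchus,Saimiri)),((((Ailuropoda,Cercopithecus),(Pseudotsuga,((Mus,Capsella),Gasterosteus))),(Yersinia,Solenopsis,Arabidopsis)),Urocyon),((Shigella,Lynx),((Hylobates,Microtus),((Abies,Sorghum),(Macaca,Betula)),(Ursus,Salmonella)))).
Branch lengths along that path: 0.03 + 0.19 + 0.26 + 0.11 + 0.21 + 0.04 + 0.15 + 0.16 = 1.15.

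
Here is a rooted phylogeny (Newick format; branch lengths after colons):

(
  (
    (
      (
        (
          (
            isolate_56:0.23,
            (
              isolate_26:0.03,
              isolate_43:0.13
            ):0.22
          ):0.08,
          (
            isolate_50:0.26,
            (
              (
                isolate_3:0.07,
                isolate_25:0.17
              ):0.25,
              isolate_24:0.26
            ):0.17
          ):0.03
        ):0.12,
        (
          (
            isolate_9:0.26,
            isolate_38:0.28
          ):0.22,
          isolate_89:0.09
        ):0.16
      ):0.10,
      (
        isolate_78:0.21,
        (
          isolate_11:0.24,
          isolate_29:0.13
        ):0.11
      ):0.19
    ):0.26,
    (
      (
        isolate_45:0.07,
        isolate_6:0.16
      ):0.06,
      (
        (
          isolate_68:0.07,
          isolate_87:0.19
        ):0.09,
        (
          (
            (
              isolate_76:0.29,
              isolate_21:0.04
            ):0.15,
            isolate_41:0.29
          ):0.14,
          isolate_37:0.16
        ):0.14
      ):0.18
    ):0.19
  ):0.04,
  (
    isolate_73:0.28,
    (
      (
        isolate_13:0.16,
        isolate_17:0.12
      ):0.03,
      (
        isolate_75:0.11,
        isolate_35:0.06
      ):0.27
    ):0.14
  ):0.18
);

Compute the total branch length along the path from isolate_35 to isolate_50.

The path runs isolate_35 → … → MRCA → … → isolate_50; the MRCA is the root of the tree.
Branch lengths along that path: 0.06 + 0.27 + 0.14 + 0.18 + 0.04 + 0.26 + 0.10 + 0.12 + 0.03 + 0.26 = 1.46.

1.46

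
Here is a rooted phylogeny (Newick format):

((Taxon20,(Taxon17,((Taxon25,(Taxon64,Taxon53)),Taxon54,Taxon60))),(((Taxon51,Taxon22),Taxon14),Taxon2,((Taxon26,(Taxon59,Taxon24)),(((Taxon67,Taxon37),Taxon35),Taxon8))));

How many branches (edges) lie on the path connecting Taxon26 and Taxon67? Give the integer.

6

The MRCA of Taxon26 and Taxon67 is the node subtending ((Taxon26,(Taxon59,Taxon24)),(((Taxon67,Taxon37),Taxon35),Taxon8)).
From Taxon26 up to that node: 2 branches. From Taxon67 up to the same node: 4 branches. Total: 2 + 4 = 6.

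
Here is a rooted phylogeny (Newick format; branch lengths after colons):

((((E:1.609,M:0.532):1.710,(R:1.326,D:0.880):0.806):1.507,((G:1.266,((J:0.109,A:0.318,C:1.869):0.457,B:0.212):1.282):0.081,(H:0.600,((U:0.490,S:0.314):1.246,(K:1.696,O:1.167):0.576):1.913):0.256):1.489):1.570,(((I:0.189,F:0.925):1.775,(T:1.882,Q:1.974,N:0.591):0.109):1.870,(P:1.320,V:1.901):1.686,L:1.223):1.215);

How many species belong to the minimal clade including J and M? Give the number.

The MRCA of J and M is the node subtending (((E,M),(R,D)),((G,((J,A,C),B)),(H,((U,S),(K,O))))).
That clade contains 14 terminal taxa: A, B, C, D, E, G, H, J, K, M, O, R, S, U.

14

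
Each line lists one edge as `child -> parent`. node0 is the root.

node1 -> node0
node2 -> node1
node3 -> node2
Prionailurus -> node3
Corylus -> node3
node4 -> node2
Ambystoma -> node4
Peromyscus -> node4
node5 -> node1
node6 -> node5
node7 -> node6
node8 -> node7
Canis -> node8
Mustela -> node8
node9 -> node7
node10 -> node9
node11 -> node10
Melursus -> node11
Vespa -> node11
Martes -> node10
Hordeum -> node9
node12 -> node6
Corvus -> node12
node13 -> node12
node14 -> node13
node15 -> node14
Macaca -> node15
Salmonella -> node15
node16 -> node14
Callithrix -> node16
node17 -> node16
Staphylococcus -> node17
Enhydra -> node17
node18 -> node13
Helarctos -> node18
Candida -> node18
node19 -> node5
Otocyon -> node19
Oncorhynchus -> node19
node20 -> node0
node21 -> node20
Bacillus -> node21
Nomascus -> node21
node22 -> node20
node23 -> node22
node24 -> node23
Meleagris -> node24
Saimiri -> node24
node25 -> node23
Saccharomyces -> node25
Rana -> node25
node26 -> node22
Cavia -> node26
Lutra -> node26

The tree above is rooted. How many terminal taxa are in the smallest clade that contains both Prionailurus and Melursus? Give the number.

The MRCA of Prionailurus and Melursus is the node subtending (((Prionailurus,Corylus),(Ambystoma,Peromyscus)),((((Canis,Mustela),(((Melursus,Vespa),Martes),Hordeum)),(Corvus,(((Macaca,Salmonella),(Callithrix,(Staphylococcus,Enhydra))),(Helarctos,Candida)))),(Otocyon,Oncorhynchus))).
That clade contains 20 terminal taxa: Ambystoma, Callithrix, Candida, Canis, Corvus, Corylus, Enhydra, Helarctos, Hordeum, Macaca, Martes, Melursus, Mustela, Oncorhynchus, Otocyon, Peromyscus, Prionailurus, Salmonella, Staphylococcus, Vespa.

20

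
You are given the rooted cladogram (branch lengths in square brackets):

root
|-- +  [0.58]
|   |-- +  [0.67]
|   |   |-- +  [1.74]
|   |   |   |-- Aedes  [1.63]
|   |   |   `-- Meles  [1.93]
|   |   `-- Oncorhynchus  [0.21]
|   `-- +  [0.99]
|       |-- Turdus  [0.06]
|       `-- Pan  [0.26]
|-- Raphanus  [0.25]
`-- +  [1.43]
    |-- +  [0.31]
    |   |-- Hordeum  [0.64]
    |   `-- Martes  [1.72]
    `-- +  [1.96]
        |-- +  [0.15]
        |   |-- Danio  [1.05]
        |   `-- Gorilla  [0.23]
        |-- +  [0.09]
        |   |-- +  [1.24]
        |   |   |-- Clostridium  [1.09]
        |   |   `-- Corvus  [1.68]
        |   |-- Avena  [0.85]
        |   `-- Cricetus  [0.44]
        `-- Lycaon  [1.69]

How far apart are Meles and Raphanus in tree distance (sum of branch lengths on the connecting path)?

5.17

The path runs Meles → … → MRCA → … → Raphanus; the MRCA is the root of the tree.
Branch lengths along that path: 1.93 + 1.74 + 0.67 + 0.58 + 0.25 = 5.17.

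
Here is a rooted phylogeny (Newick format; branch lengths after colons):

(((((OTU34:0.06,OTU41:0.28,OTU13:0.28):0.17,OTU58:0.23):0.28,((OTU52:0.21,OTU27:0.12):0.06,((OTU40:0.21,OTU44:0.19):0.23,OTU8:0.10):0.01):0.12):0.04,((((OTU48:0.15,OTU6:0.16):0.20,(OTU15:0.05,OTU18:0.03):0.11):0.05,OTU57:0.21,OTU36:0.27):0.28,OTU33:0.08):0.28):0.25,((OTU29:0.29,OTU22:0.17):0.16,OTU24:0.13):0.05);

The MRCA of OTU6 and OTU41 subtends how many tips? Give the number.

16

The MRCA of OTU6 and OTU41 is the node subtending ((((OTU34,OTU41,OTU13),OTU58),((OTU52,OTU27),((OTU40,OTU44),OTU8))),((((OTU48,OTU6),(OTU15,OTU18)),OTU57,OTU36),OTU33)).
That clade contains 16 terminal taxa: OTU13, OTU15, OTU18, OTU27, OTU33, OTU34, OTU36, OTU40, OTU41, OTU44, OTU48, OTU52, OTU57, OTU58, OTU6, OTU8.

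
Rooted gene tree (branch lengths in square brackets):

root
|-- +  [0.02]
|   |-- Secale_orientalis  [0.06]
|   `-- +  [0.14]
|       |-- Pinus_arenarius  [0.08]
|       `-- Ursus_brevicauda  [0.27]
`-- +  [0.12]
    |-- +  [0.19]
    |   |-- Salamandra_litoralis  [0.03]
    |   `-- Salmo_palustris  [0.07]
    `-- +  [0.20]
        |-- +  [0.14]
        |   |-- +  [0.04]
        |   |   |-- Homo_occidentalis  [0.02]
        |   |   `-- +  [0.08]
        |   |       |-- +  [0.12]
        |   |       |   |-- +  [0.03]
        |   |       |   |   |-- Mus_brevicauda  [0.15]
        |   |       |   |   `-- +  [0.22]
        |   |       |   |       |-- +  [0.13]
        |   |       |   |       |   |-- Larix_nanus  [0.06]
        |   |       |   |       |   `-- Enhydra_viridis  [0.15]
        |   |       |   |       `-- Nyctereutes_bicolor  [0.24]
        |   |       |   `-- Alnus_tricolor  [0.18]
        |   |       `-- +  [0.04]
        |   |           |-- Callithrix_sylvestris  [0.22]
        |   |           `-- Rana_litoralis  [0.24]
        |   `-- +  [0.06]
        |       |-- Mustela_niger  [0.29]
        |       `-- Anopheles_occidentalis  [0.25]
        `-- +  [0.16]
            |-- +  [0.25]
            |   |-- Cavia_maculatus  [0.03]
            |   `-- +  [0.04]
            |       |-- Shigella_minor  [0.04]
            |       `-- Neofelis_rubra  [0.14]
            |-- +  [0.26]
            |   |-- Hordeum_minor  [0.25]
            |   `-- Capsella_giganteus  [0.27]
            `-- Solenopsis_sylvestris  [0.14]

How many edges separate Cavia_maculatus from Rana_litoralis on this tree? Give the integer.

8

The MRCA of Cavia_maculatus and Rana_litoralis is the node subtending (((Homo_occidentalis,(((Mus_brevicauda,((Larix_nanus,Enhydra_viridis),Nyctereutes_bicolor)),Alnus_tricolor),(Callithrix_sylvestris,Rana_litoralis))),(Mustela_niger,Anopheles_occidentalis)),((Cavia_maculatus,(Shigella_minor,Neofelis_rubra)),(Hordeum_minor,Capsella_giganteus),Solenopsis_sylvestris)).
From Cavia_maculatus up to that node: 3 branches. From Rana_litoralis up to the same node: 5 branches. Total: 3 + 5 = 8.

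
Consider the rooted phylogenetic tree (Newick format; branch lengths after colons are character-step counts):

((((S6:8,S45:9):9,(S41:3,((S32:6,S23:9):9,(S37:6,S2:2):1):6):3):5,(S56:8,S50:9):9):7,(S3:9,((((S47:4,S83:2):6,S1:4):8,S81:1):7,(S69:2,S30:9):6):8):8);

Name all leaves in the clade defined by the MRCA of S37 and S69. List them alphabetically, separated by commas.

S1, S2, S23, S3, S30, S32, S37, S41, S45, S47, S50, S56, S6, S69, S81, S83

Tracing S37: it sits inside (S37,S2).
Tracing S69: it sits inside (S69,S30).
The smallest clade enclosing both is the whole tree (their MRCA is the root), so the answer is all 16 tips in alphabetical order.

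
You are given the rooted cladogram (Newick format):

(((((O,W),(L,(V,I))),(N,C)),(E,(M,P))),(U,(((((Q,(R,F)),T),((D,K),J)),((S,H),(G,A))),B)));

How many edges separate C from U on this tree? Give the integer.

The MRCA of C and U is the root of the tree.
From C up to that node: 4 branches. From U up to the same node: 2 branches. Total: 4 + 2 = 6.

6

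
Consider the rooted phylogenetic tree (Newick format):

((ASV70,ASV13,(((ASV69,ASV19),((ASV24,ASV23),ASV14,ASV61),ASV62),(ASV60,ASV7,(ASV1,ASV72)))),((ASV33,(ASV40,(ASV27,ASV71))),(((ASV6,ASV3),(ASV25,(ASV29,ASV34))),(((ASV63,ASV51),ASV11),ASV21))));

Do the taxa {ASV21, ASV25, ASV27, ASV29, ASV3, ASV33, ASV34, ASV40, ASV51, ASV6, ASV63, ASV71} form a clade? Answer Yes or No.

The MRCA of the listed taxa subtends ((ASV33,(ASV40,(ASV27,ASV71))),(((ASV6,ASV3),(ASV25,(ASV29,ASV34))),(((ASV63,ASV51),ASV11),ASV21))).
That clade also contains ASV11, which is not in the proposed group, so the group is not monophyletic.

No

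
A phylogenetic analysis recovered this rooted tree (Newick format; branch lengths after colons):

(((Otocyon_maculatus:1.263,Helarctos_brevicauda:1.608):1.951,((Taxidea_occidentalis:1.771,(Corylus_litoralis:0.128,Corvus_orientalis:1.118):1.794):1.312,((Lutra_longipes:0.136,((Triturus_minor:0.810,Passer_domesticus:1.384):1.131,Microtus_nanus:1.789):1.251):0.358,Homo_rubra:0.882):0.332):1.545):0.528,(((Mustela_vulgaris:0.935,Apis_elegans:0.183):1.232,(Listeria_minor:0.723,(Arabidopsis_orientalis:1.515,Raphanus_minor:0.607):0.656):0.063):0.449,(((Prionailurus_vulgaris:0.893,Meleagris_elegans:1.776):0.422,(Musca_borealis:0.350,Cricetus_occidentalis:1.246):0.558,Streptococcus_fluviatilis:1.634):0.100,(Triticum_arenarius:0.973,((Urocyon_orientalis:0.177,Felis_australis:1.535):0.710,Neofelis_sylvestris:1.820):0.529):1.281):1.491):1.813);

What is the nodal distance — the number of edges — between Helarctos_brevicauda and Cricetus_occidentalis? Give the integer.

8

The MRCA of Helarctos_brevicauda and Cricetus_occidentalis is the root of the tree.
From Helarctos_brevicauda up to that node: 3 branches. From Cricetus_occidentalis up to the same node: 5 branches. Total: 3 + 5 = 8.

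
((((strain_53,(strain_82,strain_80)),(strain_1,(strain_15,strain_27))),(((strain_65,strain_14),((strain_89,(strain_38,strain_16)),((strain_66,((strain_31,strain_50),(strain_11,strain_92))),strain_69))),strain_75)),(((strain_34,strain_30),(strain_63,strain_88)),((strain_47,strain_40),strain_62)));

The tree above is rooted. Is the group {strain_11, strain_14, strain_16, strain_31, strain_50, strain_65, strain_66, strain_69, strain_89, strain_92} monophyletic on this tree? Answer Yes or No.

No

The MRCA of the listed taxa subtends ((strain_65,strain_14),((strain_89,(strain_38,strain_16)),((strain_66,((strain_31,strain_50),(strain_11,strain_92))),strain_69))).
That clade also contains strain_38, which is not in the proposed group, so the group is not monophyletic.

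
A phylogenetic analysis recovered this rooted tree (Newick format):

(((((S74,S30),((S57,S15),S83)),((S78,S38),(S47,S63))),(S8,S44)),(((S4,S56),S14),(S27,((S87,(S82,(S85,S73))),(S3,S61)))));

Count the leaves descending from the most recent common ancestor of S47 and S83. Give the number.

9

The MRCA of S47 and S83 is the node subtending (((S74,S30),((S57,S15),S83)),((S78,S38),(S47,S63))).
That clade contains 9 terminal taxa: S15, S30, S38, S47, S57, S63, S74, S78, S83.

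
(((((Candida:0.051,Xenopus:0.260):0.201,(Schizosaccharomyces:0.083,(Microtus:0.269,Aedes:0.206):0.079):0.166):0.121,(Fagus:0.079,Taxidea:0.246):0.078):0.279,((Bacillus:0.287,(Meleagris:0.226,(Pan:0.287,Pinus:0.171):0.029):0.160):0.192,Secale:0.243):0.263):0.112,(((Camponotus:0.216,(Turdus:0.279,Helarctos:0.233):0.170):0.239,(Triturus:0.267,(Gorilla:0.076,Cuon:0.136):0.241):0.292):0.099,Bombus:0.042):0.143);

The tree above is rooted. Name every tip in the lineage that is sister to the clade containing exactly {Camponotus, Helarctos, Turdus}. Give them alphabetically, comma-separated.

Cuon, Gorilla, Triturus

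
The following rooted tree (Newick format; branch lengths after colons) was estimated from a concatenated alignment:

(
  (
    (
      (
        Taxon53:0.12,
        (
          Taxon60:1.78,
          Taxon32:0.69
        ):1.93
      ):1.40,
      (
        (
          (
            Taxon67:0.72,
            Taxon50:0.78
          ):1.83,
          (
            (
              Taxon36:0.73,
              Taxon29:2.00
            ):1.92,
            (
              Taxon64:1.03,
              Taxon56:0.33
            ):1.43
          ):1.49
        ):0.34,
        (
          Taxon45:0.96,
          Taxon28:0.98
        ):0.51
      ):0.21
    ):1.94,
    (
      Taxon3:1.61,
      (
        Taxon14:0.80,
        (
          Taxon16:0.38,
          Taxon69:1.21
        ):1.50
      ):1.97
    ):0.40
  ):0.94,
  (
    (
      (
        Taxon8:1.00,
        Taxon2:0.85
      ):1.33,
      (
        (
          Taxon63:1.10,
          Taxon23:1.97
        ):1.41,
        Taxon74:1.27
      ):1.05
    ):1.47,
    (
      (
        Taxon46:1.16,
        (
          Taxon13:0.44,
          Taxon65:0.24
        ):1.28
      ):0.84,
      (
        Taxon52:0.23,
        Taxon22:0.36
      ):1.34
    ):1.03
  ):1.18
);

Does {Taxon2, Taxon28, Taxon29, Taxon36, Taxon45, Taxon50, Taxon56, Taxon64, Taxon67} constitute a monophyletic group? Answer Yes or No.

No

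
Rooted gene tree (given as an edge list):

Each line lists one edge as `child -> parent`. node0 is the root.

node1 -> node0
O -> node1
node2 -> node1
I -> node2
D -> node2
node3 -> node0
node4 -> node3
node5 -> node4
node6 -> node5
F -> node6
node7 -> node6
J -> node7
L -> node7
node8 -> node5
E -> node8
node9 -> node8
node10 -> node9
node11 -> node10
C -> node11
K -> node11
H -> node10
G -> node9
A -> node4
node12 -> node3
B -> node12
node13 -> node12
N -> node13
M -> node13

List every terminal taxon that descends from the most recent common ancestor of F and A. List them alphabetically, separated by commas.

A, C, E, F, G, H, J, K, L

Tracing F: it sits inside (F,(J,L)).
Tracing A: it sits inside (((F,(J,L)),(E,(((C,K),H),G))),A).
The smallest clade enclosing both is (((F,(J,L)),(E,(((C,K),H),G))),A); the answer is its 9 terminal taxa in alphabetical order.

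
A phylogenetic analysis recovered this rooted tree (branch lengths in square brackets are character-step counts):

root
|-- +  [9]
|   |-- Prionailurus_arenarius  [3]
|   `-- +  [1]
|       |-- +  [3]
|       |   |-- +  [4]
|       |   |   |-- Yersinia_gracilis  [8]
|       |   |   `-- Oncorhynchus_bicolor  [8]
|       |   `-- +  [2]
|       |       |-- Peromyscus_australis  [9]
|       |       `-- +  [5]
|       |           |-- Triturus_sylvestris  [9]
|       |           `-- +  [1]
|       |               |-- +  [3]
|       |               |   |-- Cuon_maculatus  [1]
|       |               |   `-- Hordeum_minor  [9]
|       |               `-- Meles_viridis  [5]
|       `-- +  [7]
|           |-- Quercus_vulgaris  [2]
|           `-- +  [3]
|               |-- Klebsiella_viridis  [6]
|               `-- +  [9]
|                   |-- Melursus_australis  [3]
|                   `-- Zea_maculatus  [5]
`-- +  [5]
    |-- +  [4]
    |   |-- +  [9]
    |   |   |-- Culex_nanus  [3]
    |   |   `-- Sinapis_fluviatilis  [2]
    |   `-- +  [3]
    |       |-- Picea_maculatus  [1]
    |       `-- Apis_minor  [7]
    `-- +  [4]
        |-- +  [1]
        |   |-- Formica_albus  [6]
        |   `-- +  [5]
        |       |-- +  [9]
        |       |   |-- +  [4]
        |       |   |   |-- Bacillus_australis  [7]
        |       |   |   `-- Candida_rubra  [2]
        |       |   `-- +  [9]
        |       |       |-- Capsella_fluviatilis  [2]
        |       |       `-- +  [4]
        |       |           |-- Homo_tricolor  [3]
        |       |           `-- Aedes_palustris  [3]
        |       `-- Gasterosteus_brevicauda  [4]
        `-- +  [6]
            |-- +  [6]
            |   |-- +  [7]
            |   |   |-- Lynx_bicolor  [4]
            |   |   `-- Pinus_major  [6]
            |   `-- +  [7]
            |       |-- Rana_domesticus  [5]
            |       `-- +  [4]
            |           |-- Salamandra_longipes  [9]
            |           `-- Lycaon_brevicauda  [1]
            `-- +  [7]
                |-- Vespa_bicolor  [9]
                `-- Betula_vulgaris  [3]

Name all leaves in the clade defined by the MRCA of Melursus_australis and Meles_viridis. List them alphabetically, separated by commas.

Tracing Melursus_australis: it sits inside (Melursus_australis,Zea_maculatus).
Tracing Meles_viridis: it sits inside ((Cuon_maculatus,Hordeum_minor),Meles_viridis).
The smallest clade enclosing both is (((Yersinia_gracilis,Oncorhynchus_bicolor),(Peromyscus_australis,(Triturus_sylvestris,((Cuon_maculatus,Hordeum_minor),Meles_viridis)))),(Quercus_vulgaris,(Klebsiella_viridis,(Melursus_australis,Zea_maculatus)))); the answer is its 11 terminal taxa in alphabetical order.

Cuon_maculatus, Hordeum_minor, Klebsiella_viridis, Meles_viridis, Melursus_australis, Oncorhynchus_bicolor, Peromyscus_australis, Quercus_vulgaris, Triturus_sylvestris, Yersinia_gracilis, Zea_maculatus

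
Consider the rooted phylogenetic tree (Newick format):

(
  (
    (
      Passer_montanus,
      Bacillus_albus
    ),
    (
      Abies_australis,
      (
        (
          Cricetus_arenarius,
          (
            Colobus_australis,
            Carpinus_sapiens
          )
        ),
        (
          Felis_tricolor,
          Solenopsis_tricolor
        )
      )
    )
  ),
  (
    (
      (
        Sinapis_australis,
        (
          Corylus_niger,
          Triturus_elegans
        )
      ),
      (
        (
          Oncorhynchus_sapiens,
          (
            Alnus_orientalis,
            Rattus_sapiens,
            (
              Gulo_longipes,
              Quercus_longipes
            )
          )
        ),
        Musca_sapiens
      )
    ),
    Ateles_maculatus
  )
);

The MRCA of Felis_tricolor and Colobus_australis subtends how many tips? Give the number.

5

The MRCA of Felis_tricolor and Colobus_australis is the node subtending ((Cricetus_arenarius,(Colobus_australis,Carpinus_sapiens)),(Felis_tricolor,Solenopsis_tricolor)).
That clade contains 5 terminal taxa: Carpinus_sapiens, Colobus_australis, Cricetus_arenarius, Felis_tricolor, Solenopsis_tricolor.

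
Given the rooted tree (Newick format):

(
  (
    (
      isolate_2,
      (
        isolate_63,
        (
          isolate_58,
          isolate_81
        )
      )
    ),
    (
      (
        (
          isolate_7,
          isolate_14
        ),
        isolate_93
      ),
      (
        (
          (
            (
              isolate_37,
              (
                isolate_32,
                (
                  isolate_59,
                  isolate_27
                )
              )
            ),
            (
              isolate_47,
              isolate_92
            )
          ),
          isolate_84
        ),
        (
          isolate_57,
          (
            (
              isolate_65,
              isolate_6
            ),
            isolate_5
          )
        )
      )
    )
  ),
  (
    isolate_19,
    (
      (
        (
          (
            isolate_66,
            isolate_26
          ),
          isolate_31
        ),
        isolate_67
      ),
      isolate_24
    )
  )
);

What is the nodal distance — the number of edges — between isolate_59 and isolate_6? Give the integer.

The MRCA of isolate_59 and isolate_6 is the node subtending ((((isolate_37,(isolate_32,(isolate_59,isolate_27))),(isolate_47,isolate_92)),isolate_84),(isolate_57,((isolate_65,isolate_6),isolate_5))).
From isolate_59 up to that node: 6 branches. From isolate_6 up to the same node: 4 branches. Total: 6 + 4 = 10.

10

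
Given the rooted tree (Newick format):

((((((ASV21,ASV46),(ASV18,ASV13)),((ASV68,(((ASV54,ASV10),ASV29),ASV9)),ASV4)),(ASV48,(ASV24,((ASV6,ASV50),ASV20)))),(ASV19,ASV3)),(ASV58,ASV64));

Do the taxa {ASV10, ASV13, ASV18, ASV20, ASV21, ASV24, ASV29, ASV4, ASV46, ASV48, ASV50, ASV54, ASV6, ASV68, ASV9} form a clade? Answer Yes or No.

The most recent common ancestor of these taxa subtends ((((ASV21,ASV46),(ASV18,ASV13)),((ASV68,(((ASV54,ASV10),ASV29),ASV9)),ASV4)),(ASV48,(ASV24,((ASV6,ASV50),ASV20)))).
That clade has exactly 15 tips — every listed taxon and nothing else — so the group is monophyletic.

Yes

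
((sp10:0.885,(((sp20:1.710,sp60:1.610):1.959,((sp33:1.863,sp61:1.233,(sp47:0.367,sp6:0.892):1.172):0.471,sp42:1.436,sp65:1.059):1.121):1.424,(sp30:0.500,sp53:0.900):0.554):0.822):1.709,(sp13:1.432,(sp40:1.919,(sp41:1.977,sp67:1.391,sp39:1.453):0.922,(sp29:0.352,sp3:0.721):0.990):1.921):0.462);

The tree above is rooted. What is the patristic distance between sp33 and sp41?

12.692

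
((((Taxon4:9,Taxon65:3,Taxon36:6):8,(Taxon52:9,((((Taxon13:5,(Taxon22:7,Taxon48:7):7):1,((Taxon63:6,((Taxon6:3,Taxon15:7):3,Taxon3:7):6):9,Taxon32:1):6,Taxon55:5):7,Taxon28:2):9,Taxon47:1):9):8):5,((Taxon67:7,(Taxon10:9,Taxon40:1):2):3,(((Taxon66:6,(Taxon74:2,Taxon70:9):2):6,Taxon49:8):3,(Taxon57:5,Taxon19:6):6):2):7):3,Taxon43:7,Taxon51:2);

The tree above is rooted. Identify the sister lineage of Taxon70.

Taxon70 attaches to the tree at the node subtending (Taxon74,Taxon70).
The other lineage descending from that same node — the sister group — is the single tip Taxon74.

Taxon74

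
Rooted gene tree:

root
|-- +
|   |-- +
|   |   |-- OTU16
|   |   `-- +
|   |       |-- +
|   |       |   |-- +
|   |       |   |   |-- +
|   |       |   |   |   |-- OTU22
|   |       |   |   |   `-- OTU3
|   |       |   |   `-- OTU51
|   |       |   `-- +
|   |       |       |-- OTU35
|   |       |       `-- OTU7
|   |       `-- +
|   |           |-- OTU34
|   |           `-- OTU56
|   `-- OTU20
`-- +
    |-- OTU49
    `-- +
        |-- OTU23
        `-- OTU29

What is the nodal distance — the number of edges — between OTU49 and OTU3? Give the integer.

9

The MRCA of OTU49 and OTU3 is the root of the tree.
From OTU49 up to that node: 2 branches. From OTU3 up to the same node: 7 branches. Total: 2 + 7 = 9.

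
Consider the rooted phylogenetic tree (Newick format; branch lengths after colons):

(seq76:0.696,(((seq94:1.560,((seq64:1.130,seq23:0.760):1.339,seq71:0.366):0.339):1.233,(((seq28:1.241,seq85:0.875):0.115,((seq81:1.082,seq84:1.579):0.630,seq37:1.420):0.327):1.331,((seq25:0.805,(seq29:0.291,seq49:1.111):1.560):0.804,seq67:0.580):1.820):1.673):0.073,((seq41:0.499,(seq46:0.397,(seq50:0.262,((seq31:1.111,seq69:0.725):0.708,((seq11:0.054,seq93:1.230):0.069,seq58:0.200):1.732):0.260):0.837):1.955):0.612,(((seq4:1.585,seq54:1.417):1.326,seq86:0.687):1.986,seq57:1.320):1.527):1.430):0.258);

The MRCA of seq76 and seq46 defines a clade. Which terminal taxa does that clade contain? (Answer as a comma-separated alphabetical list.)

seq11, seq23, seq25, seq28, seq29, seq31, seq37, seq4, seq41, seq46, seq49, seq50, seq54, seq57, seq58, seq64, seq67, seq69, seq71, seq76, seq81, seq84, seq85, seq86, seq93, seq94

Tracing seq76: it attaches directly to the root.
Tracing seq46: it sits inside (seq46,(seq50,((seq31,seq69),((seq11,seq93),seq58)))).
The smallest clade enclosing both is the whole tree (their MRCA is the root), so the answer is all 26 tips in alphabetical order.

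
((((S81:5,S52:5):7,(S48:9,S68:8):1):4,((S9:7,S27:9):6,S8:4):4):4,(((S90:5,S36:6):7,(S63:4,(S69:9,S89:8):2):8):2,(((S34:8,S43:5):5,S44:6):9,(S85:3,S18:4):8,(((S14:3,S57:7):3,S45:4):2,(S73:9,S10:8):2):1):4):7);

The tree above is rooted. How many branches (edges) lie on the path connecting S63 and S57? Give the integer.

8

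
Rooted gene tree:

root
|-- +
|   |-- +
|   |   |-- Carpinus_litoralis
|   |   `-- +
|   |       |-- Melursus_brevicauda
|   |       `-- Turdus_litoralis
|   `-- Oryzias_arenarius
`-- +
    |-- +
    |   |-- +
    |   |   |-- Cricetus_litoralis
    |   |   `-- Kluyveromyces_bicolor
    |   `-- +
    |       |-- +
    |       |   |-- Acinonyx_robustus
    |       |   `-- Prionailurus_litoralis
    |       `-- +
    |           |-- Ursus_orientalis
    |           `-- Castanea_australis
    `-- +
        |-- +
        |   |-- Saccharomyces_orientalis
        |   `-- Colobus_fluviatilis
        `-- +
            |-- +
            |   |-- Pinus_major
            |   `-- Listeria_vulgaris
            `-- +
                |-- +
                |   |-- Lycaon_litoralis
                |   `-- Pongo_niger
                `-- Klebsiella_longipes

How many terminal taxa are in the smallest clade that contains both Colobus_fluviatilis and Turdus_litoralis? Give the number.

The MRCA of Colobus_fluviatilis and Turdus_litoralis is the root, so the clade is the entire tree.
That clade contains 17 terminal taxa: Acinonyx_robustus, Carpinus_litoralis, Castanea_australis, Colobus_fluviatilis, Cricetus_litoralis, Klebsiella_longipes, Kluyveromyces_bicolor, Listeria_vulgaris, Lycaon_litoralis, Melursus_brevicauda, Oryzias_arenarius, Pinus_major, Pongo_niger, Prionailurus_litoralis, Saccharomyces_orientalis, Turdus_litoralis, Ursus_orientalis.

17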